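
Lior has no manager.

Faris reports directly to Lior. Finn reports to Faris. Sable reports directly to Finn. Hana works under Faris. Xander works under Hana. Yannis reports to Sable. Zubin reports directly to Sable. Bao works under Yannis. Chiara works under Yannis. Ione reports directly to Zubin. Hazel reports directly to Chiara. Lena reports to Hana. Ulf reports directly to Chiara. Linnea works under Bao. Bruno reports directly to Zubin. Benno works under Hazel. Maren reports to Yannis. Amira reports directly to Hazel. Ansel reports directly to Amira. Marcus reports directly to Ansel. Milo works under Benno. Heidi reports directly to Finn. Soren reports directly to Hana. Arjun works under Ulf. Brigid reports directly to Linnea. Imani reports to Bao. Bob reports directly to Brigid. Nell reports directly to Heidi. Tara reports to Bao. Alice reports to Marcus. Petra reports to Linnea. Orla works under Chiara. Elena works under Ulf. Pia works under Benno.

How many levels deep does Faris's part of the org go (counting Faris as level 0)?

The longest chain under Faris runs Faris → Finn → Sable → Yannis → Chiara → Hazel → Amira → Ansel → Marcus → Alice, which is 9 levels below Faris.

9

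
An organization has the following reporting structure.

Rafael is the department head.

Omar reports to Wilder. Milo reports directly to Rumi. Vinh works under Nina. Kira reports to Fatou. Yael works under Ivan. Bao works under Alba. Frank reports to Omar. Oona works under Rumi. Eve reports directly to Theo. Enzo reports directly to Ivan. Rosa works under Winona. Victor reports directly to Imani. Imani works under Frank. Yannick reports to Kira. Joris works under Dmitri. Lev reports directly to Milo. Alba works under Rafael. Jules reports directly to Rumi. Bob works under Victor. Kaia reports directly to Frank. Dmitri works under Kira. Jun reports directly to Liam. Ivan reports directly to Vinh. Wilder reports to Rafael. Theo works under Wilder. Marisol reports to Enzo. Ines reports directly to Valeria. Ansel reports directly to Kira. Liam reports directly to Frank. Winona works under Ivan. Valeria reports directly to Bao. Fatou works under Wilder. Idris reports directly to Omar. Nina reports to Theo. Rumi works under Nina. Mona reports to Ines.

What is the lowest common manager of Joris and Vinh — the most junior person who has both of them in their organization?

Wilder

Joris's chain of managers is Dmitri, Kira, Fatou, Wilder, Rafael. Vinh's chain of managers is Nina, Theo, Wilder, Rafael. The first manager that appears in both chains is Wilder.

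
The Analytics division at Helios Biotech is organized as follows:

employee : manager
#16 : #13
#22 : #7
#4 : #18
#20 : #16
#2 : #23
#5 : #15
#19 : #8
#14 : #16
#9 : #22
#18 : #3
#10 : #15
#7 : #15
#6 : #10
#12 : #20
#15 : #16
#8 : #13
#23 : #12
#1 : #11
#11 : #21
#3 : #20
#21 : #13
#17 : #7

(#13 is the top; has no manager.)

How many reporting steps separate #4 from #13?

5

Chain from #4 up to #13: #4 → #18 → #3 → #20 → #16 → #13. That is 5 steps up, so #4 is 5 levels below #13.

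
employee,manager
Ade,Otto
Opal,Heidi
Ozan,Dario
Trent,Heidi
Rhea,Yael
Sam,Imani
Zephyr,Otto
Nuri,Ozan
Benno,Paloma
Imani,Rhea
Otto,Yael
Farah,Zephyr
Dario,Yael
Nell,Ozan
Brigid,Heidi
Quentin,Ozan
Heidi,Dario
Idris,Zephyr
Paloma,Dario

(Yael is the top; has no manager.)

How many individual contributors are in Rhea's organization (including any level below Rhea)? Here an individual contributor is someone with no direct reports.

1

The only person in Rhea's organization with no one reporting to them is Sam. That is 1.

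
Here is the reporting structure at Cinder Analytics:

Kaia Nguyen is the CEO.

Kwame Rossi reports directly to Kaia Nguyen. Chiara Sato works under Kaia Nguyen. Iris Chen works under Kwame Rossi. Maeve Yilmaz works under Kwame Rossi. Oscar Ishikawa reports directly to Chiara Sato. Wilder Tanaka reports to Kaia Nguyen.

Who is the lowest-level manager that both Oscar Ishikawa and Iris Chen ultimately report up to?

Kaia Nguyen

Oscar Ishikawa's chain of managers is Chiara Sato, Kaia Nguyen. Iris Chen's chain of managers is Kwame Rossi, Kaia Nguyen. The first manager that appears in both chains is Kaia Nguyen.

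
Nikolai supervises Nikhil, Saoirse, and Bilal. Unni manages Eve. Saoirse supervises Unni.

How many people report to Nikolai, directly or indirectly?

5

Nikolai directly manages Nikhil, Saoirse, Bilal. Nikhil has no reports. Under Saoirse: Unni, Eve (2). Bilal has no reports. So Nikolai's organization is 3 direct reports plus everyone under them: 1 + 3 + 1 = 5.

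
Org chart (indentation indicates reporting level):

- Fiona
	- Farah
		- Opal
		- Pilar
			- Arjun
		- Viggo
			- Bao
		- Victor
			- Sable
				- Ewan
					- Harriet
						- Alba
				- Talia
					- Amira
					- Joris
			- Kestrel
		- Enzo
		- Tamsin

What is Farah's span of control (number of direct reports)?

Farah directly manages Opal, Pilar, Viggo, Victor, Enzo, Tamsin. That is 6 direct reports.

6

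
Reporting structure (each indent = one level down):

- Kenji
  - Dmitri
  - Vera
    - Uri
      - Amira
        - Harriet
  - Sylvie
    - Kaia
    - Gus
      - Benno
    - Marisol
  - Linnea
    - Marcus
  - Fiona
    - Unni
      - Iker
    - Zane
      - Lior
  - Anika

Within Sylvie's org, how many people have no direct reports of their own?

3

The people in Sylvie's organization with no one reporting to them are Marisol, Benno, Kaia. That is 3.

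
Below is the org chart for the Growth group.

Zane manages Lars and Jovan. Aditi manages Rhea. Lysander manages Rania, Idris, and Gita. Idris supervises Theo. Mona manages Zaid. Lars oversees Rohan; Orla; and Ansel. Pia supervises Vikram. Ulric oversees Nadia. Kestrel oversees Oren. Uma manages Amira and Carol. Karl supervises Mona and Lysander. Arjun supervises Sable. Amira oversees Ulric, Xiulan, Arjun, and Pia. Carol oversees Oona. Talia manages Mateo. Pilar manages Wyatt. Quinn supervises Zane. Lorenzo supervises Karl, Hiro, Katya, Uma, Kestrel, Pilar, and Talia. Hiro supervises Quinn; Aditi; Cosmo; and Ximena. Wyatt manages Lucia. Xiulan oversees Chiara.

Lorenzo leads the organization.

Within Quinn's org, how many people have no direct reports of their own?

The people in Quinn's organization with no one reporting to them are Jovan, Ansel, Orla, Rohan. That is 4.

4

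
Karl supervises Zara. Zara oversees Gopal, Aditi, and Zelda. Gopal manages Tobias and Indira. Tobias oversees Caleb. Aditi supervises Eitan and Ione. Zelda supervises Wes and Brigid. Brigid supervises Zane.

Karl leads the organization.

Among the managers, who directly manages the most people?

Direct-report counts: Karl has 1; Zara has 3; Zelda has 2; Brigid has 1; Aditi has 2; Gopal has 2; Tobias has 1. The largest is 3, held by Zara.

Zara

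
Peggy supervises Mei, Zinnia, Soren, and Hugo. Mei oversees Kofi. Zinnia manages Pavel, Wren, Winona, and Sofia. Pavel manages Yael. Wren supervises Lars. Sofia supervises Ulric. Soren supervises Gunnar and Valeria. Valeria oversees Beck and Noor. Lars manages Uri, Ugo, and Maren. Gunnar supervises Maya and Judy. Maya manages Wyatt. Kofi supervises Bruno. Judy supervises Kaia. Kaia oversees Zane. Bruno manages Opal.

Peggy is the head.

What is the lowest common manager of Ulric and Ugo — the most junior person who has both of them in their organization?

Ulric's chain of managers is Sofia, Zinnia, Peggy. Ugo's chain of managers is Lars, Wren, Zinnia, Peggy. The first manager that appears in both chains is Zinnia.

Zinnia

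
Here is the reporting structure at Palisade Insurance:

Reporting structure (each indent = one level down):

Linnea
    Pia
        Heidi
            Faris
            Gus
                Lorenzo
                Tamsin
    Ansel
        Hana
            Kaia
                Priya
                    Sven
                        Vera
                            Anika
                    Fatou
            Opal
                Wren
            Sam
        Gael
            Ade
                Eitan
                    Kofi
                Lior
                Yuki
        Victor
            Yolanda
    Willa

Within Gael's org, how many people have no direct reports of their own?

3

The people in Gael's organization with no one reporting to them are Yuki, Lior, Kofi. That is 3.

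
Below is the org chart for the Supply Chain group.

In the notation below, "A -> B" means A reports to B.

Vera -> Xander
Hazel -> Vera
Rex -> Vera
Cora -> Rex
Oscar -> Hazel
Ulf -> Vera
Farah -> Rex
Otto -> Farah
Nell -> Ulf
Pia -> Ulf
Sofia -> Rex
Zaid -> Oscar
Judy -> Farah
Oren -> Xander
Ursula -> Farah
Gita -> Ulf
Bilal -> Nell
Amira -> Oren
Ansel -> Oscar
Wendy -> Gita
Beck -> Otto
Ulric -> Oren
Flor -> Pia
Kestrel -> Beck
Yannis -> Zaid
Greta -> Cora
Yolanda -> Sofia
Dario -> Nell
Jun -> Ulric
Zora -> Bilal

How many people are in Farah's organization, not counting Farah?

5

Farah directly manages Otto, Judy, Ursula. Under Otto: Beck, Kestrel (2). Judy has no reports. Ursula has no reports. So Farah's organization is 3 direct reports plus everyone under them: 3 + 1 + 1 = 5.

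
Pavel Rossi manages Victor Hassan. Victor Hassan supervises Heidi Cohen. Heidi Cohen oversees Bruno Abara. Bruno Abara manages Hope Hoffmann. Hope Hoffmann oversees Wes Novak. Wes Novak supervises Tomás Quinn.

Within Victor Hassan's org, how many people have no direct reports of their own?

The only person in Victor Hassan's organization with no one reporting to them is Tomás Quinn. That is 1.

1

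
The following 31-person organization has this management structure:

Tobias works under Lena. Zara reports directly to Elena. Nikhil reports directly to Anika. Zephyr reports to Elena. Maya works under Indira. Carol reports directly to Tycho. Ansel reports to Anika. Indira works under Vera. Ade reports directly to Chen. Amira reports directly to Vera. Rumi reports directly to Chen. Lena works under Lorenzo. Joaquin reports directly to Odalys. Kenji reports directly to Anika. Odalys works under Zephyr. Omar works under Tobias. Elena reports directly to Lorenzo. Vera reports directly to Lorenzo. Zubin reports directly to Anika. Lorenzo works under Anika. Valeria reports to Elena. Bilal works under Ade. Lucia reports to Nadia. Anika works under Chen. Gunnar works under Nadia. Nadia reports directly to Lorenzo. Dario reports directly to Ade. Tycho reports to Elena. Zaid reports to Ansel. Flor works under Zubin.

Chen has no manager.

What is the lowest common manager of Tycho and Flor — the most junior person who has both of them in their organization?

Anika

Tycho's chain of managers is Elena, Lorenzo, Anika, Chen. Flor's chain of managers is Zubin, Anika, Chen. The first manager that appears in both chains is Anika.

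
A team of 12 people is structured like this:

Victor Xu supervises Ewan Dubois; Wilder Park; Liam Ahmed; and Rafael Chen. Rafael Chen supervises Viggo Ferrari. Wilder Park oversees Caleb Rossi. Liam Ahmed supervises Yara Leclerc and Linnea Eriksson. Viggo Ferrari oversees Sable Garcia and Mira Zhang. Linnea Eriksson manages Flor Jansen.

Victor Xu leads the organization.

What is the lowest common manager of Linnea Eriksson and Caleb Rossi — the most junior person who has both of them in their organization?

Linnea Eriksson's chain of managers is Liam Ahmed, Victor Xu. Caleb Rossi's chain of managers is Wilder Park, Victor Xu. The first manager that appears in both chains is Victor Xu.

Victor Xu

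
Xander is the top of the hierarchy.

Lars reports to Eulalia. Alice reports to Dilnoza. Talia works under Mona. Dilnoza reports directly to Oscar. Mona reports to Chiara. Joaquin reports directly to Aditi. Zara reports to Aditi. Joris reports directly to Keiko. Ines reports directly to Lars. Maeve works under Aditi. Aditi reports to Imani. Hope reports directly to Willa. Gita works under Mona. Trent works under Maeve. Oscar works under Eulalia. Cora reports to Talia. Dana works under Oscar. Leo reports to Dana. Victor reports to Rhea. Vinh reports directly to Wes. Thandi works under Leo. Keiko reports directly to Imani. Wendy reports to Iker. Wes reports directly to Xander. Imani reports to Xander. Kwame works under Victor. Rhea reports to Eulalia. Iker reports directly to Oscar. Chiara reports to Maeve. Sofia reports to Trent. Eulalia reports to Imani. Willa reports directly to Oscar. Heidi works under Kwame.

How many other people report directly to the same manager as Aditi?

2

Aditi reports to Imani. Imani's other direct reports are Keiko, Eulalia — 2 peers.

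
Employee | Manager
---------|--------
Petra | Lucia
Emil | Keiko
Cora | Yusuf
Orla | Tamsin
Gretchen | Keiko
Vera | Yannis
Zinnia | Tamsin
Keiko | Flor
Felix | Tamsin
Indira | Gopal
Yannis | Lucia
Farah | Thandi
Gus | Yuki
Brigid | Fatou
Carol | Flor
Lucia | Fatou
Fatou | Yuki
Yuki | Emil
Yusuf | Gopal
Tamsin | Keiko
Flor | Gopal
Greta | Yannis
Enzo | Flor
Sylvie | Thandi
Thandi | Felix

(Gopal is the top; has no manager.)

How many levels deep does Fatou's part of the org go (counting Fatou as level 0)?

3

The longest chain under Fatou runs Fatou → Lucia → Yannis → Greta, which is 3 levels below Fatou.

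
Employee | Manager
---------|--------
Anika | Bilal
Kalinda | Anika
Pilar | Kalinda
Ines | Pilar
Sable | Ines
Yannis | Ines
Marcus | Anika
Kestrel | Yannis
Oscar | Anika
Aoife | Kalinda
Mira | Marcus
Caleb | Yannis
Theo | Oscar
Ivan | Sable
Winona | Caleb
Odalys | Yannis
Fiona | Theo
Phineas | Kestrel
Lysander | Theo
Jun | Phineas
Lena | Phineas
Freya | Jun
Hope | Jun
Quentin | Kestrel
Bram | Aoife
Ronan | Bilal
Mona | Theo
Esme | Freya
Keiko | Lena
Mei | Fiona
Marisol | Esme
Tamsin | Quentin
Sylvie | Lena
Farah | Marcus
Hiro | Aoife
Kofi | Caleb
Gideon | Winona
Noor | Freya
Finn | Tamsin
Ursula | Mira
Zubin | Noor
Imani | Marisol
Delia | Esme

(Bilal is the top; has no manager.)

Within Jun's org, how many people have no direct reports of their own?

4

The people in Jun's organization with no one reporting to them are Hope, Zubin, Delia, Imani. That is 4.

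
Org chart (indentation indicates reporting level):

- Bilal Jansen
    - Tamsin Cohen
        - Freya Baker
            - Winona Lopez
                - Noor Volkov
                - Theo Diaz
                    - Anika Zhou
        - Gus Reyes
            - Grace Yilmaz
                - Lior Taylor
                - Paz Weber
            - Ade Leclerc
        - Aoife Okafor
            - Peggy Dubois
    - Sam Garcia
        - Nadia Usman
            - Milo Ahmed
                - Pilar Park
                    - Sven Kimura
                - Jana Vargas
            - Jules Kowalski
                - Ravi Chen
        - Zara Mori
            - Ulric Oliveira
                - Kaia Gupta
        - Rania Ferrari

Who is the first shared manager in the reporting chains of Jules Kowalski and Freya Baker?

Bilal Jansen

Jules Kowalski's chain of managers is Nadia Usman, Sam Garcia, Bilal Jansen. Freya Baker's chain of managers is Tamsin Cohen, Bilal Jansen. The first manager that appears in both chains is Bilal Jansen.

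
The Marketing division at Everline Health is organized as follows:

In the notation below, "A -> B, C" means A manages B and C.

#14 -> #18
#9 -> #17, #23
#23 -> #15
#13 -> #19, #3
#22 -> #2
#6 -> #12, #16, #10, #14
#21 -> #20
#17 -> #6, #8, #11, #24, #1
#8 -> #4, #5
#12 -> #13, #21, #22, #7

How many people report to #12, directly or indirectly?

8

#12 directly manages #13, #21, #22, #7. Under #13: #3, #19 (2). Under #21: #20 (1). Under #22: #2 (1). #7 has no reports. So #12's organization is 4 direct reports plus everyone under them: 3 + 2 + 2 + 1 = 8.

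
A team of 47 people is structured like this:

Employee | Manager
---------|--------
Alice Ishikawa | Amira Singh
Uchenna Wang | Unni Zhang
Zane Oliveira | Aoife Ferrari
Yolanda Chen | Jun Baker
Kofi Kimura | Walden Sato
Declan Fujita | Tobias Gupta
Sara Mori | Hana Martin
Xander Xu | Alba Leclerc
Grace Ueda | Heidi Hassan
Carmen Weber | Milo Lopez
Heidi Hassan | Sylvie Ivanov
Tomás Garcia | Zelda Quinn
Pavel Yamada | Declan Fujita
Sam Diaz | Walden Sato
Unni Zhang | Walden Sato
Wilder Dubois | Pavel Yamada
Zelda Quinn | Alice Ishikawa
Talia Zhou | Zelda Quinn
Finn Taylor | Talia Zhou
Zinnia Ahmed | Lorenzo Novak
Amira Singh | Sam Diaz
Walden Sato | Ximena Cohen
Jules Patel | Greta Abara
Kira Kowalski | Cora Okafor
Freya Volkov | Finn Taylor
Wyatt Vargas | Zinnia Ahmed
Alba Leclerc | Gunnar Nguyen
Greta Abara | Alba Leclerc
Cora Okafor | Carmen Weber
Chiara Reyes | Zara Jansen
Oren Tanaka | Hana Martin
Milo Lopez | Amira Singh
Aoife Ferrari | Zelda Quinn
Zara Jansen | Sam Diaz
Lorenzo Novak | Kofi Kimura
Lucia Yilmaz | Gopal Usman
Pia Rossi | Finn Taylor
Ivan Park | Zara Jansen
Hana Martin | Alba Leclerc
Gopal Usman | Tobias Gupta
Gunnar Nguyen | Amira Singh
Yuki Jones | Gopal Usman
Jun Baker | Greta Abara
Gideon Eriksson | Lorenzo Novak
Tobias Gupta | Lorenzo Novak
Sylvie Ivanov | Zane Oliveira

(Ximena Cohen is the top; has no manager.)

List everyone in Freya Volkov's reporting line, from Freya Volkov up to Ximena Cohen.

Freya Volkov reports to Finn Taylor. Finn Taylor reports to Talia Zhou. Talia Zhou reports to Zelda Quinn. Zelda Quinn reports to Alice Ishikawa. Alice Ishikawa reports to Amira Singh. Amira Singh reports to Sam Diaz. Sam Diaz reports to Walden Sato. Walden Sato reports to Ximena Cohen. Ximena Cohen is at the top.

Freya Volkov -> Finn Taylor -> Talia Zhou -> Zelda Quinn -> Alice Ishikawa -> Amira Singh -> Sam Diaz -> Walden Sato -> Ximena Cohen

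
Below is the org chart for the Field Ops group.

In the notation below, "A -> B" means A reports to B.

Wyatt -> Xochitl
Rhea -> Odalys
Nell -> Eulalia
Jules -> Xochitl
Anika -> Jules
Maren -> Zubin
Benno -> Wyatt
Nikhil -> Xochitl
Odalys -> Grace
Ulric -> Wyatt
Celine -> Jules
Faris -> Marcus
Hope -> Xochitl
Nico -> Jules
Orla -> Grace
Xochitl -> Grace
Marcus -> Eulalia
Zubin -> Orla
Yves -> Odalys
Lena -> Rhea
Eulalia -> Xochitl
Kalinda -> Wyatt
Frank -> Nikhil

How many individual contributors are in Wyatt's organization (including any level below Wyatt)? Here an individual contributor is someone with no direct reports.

3

The people in Wyatt's organization with no one reporting to them are Benno, Ulric, Kalinda. That is 3.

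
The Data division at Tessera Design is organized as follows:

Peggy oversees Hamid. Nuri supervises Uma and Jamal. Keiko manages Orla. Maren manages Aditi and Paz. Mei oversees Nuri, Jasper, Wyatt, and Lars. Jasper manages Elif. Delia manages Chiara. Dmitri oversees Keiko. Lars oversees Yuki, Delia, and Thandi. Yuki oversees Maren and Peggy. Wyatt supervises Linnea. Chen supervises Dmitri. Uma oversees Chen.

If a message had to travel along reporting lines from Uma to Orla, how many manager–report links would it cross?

4

Orla is in Uma's organization: the chain from Orla up to Uma is Orla → Keiko → Dmitri → Chen → Uma, which is 4 links.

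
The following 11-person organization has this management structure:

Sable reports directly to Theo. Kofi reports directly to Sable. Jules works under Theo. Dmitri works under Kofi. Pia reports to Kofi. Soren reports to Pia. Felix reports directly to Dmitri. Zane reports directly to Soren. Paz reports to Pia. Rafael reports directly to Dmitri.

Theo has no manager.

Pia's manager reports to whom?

Sable

Pia reports to Kofi, and Kofi reports to Sable. So Pia's skip-level manager is Sable.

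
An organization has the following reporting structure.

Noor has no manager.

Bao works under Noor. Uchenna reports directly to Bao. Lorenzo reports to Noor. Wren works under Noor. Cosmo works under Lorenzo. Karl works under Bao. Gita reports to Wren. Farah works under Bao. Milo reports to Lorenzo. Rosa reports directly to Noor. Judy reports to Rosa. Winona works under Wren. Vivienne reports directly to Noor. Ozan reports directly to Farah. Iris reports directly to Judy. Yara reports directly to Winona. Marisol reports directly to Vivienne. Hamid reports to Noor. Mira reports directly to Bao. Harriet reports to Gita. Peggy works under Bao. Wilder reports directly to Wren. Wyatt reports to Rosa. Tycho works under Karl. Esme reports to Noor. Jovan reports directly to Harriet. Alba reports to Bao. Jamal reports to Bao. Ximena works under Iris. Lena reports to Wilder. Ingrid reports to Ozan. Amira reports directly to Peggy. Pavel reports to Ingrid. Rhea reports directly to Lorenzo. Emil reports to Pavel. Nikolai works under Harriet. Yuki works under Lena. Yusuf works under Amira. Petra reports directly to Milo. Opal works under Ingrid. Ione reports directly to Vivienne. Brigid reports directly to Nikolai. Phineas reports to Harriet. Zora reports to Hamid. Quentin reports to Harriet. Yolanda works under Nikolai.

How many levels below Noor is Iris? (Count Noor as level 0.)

Chain from Iris up to Noor: Iris → Judy → Rosa → Noor. That is 3 steps up, so Iris is 3 levels below Noor.

3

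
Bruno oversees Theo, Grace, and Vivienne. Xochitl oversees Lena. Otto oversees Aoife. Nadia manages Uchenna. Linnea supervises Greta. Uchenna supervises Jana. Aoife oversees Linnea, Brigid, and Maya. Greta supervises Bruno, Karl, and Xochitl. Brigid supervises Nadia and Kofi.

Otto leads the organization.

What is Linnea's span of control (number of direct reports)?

Linnea directly manages Greta. That is 1 direct report.

1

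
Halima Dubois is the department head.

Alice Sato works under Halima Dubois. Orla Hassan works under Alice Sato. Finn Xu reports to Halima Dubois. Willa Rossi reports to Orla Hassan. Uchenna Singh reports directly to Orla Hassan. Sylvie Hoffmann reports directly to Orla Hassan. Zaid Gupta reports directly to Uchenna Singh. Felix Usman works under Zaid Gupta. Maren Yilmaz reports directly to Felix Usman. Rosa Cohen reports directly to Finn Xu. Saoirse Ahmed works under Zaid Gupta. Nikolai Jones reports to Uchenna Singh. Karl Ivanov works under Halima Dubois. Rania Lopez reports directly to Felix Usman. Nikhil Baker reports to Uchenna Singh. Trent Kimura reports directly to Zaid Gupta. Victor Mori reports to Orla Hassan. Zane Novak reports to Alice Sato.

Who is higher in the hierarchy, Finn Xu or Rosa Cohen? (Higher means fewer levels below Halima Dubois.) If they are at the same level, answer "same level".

Finn Xu is 1 level below Halima Dubois; Rosa Cohen is 2. Finn Xu is higher.

Finn Xu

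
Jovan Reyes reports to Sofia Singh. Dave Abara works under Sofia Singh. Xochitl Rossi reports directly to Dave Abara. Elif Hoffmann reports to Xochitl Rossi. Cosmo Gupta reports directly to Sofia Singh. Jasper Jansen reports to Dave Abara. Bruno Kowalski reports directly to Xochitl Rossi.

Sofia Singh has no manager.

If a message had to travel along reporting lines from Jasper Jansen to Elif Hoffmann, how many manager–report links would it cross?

3

Jasper Jansen is 1 level below Dave Abara, and Elif Hoffmann is 2 levels below Dave Abara (their lowest common manager). The shortest path runs up from Jasper Jansen to Dave Abara and back down to Elif Hoffmann: 1 + 2 = 3 links.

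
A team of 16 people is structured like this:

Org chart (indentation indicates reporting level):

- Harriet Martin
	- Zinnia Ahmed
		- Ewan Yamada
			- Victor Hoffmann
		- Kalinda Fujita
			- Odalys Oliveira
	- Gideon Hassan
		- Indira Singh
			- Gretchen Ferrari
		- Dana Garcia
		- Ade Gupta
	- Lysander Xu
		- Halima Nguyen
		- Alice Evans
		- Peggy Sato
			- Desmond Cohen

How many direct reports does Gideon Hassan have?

3

Gideon Hassan directly manages Indira Singh, Dana Garcia, Ade Gupta. That is 3 direct reports.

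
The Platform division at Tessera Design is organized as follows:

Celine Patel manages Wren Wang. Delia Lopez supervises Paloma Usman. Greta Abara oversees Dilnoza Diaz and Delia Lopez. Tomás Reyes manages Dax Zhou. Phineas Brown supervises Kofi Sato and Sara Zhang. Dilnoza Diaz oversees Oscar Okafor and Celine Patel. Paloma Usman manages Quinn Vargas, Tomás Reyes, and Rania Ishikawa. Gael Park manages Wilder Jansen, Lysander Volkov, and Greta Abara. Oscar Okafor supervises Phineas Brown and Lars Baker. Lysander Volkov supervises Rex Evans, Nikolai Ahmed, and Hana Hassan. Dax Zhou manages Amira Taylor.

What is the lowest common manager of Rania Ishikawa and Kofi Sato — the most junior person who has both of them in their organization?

Rania Ishikawa's chain of managers is Paloma Usman, Delia Lopez, Greta Abara, Gael Park. Kofi Sato's chain of managers is Phineas Brown, Oscar Okafor, Dilnoza Diaz, Greta Abara, Gael Park. The first manager that appears in both chains is Greta Abara.

Greta Abara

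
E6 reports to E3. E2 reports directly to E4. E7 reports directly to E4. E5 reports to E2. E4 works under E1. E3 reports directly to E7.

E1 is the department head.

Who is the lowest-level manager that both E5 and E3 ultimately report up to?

E5's chain of managers is E2, E4, E1. E3's chain of managers is E7, E4, E1. The first manager that appears in both chains is E4.

E4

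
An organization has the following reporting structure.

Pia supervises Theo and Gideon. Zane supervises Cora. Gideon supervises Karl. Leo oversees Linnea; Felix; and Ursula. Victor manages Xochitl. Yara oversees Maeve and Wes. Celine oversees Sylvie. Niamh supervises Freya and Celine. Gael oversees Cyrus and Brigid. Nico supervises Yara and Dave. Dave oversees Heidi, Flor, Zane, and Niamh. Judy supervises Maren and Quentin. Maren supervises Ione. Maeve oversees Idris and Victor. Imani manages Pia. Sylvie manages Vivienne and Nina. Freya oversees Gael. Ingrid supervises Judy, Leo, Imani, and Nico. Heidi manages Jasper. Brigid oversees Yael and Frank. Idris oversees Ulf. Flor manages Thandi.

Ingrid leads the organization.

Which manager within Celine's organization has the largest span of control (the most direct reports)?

Sylvie

Direct-report counts within Celine's organization: Celine has 1; Sylvie has 2. The largest is 2, held by Sylvie.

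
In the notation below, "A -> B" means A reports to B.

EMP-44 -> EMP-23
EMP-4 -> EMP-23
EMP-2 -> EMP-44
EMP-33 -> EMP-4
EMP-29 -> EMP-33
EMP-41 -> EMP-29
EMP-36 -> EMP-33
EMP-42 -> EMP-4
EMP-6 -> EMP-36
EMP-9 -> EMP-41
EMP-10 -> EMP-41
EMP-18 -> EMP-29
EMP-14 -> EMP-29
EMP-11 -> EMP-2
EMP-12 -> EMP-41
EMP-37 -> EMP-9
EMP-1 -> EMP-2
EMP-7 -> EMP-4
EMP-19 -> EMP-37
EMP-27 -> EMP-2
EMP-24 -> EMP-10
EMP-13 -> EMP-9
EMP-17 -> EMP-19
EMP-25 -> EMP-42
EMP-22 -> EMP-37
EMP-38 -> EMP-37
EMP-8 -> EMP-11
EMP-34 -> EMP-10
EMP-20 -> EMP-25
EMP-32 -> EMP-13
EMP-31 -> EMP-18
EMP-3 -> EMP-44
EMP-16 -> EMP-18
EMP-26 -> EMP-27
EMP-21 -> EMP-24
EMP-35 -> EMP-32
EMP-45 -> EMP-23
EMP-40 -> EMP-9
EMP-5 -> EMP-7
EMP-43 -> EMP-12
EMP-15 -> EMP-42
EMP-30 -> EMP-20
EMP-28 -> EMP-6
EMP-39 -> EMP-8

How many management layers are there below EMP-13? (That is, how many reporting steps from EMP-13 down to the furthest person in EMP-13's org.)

The longest chain under EMP-13 runs EMP-13 → EMP-32 → EMP-35, which is 2 levels below EMP-13.

2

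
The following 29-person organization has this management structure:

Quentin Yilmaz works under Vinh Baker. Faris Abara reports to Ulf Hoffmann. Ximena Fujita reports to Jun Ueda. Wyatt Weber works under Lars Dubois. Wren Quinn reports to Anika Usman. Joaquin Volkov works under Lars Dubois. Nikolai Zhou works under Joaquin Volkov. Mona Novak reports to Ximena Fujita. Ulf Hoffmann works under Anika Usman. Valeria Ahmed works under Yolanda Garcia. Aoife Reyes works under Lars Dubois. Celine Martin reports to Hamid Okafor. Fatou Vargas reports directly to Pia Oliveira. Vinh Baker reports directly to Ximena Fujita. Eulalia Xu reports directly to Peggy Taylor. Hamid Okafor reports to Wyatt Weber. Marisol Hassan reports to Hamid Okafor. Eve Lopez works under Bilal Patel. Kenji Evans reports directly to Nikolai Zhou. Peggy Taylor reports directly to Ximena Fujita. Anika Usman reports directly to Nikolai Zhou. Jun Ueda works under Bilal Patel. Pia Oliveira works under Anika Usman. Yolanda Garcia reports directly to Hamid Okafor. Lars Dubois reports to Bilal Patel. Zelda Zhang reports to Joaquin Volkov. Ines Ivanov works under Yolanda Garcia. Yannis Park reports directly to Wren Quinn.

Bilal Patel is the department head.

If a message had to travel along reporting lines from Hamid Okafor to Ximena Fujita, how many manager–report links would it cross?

Hamid Okafor is 3 levels below Bilal Patel, and Ximena Fujita is 2 levels below Bilal Patel (their lowest common manager). The shortest path runs up from Hamid Okafor to Bilal Patel and back down to Ximena Fujita: 3 + 2 = 5 links.

5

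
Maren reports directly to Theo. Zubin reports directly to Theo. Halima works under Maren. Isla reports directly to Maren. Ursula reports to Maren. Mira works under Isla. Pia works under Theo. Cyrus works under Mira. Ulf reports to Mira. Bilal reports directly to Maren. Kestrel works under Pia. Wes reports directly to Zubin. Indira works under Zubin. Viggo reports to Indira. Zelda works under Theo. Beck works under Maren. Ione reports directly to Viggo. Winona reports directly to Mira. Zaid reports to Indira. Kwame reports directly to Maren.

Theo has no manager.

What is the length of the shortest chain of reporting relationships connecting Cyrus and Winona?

2

Cyrus is 1 level below Mira, and Winona is 1 level below Mira (their lowest common manager). The shortest path runs up from Cyrus to Mira and back down to Winona: 1 + 1 = 2 links.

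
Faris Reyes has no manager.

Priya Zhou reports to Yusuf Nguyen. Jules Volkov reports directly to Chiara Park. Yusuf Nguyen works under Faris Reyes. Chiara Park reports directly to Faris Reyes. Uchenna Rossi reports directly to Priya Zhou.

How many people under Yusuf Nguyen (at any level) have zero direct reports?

1

The only person in Yusuf Nguyen's organization with no one reporting to them is Uchenna Rossi. That is 1.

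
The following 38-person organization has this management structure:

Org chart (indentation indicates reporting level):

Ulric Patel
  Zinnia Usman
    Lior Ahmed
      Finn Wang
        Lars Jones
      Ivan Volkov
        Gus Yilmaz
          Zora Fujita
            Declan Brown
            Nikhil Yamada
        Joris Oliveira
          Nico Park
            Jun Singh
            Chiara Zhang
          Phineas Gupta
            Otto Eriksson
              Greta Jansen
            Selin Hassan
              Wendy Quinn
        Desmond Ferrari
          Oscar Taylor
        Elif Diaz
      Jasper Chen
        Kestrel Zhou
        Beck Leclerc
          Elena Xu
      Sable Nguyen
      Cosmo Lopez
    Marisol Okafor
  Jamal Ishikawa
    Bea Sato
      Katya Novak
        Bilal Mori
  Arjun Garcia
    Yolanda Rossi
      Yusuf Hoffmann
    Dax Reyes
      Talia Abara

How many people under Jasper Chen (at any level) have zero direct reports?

The people in Jasper Chen's organization with no one reporting to them are Elena Xu, Kestrel Zhou. That is 2.

2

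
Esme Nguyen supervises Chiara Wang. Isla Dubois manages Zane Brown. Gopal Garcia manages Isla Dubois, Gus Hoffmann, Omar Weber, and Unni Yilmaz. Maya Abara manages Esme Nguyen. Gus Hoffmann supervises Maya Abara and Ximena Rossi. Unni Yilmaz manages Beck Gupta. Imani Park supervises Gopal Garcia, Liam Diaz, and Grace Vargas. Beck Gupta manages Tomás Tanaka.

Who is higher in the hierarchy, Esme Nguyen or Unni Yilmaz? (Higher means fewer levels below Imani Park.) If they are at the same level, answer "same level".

Esme Nguyen is 4 levels below Imani Park; Unni Yilmaz is 2. Unni Yilmaz is higher.

Unni Yilmaz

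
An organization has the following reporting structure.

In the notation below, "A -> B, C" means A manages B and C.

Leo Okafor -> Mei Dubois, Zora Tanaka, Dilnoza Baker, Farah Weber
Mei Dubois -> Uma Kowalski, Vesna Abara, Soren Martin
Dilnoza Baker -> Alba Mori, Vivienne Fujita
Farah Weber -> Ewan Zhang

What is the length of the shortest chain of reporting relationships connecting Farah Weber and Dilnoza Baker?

Farah Weber is 1 level below Leo Okafor, and Dilnoza Baker is 1 level below Leo Okafor (their lowest common manager). The shortest path runs up from Farah Weber to Leo Okafor and back down to Dilnoza Baker: 1 + 1 = 2 links.

2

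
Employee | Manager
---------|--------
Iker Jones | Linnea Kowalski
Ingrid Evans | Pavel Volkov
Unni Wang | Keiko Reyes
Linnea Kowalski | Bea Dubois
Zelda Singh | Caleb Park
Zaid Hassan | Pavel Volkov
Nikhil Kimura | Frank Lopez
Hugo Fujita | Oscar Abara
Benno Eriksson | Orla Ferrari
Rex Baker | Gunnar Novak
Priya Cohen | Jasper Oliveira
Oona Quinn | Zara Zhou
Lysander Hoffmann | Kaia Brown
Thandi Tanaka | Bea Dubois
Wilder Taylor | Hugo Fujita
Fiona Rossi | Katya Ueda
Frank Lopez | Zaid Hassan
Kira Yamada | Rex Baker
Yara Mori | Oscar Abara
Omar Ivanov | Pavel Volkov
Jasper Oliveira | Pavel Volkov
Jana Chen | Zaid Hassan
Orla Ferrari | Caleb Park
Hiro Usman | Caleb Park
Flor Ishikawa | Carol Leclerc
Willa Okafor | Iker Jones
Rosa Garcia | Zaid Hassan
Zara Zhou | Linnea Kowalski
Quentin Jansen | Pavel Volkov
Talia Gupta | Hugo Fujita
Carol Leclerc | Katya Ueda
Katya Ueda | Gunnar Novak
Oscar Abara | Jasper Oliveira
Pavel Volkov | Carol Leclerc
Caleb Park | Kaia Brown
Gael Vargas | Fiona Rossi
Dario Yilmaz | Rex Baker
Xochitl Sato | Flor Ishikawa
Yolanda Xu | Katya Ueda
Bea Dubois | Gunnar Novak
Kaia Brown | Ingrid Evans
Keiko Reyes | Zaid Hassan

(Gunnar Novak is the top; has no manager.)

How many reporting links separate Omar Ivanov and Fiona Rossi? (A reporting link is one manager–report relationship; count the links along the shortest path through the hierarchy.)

4

Omar Ivanov is 3 levels below Katya Ueda, and Fiona Rossi is 1 level below Katya Ueda (their lowest common manager). The shortest path runs up from Omar Ivanov to Katya Ueda and back down to Fiona Rossi: 3 + 1 = 4 links.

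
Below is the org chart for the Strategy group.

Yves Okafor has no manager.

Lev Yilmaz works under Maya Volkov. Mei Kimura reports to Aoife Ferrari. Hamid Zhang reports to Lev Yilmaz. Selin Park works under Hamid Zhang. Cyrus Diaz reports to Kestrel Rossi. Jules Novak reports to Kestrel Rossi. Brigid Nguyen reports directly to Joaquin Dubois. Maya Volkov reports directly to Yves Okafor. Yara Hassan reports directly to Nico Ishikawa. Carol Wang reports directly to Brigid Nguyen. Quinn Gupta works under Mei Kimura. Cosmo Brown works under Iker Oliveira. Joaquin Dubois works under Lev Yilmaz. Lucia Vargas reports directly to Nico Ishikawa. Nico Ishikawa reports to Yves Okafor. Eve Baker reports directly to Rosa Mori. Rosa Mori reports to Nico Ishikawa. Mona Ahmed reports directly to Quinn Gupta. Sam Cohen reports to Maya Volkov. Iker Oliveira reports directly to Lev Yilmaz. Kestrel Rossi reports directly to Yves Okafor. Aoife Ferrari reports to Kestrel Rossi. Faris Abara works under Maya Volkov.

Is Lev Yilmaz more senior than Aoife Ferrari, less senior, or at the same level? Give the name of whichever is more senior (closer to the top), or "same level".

Both Lev Yilmaz and Aoife Ferrari are 2 levels below Yves Okafor.

same level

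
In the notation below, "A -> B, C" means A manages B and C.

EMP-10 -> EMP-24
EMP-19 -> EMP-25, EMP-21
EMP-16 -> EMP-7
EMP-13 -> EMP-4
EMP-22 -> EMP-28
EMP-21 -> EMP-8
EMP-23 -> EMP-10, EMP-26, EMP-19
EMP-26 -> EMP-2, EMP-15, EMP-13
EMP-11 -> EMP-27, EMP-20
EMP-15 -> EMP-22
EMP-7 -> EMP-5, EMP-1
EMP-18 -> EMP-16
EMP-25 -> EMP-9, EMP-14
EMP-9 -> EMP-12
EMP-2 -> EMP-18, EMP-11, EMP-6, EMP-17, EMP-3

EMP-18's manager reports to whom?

EMP-18 reports to EMP-2, and EMP-2 reports to EMP-26. So EMP-18's skip-level manager is EMP-26.

EMP-26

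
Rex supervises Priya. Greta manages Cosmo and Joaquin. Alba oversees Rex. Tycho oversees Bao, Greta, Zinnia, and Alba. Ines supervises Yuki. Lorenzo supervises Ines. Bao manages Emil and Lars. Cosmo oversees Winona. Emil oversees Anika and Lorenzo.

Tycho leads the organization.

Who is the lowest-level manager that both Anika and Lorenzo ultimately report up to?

Anika's chain of managers is Emil, Bao, Tycho. Lorenzo's chain of managers is Emil, Bao, Tycho. The first manager that appears in both chains is Emil.

Emil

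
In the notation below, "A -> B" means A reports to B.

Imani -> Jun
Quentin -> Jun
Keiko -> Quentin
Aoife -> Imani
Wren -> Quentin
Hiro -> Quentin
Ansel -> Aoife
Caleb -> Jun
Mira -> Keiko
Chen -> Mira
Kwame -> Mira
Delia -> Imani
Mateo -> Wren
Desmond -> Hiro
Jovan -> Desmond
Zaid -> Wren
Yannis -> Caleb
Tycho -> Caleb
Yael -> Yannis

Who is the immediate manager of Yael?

Yael reports directly to Yannis.

Yannis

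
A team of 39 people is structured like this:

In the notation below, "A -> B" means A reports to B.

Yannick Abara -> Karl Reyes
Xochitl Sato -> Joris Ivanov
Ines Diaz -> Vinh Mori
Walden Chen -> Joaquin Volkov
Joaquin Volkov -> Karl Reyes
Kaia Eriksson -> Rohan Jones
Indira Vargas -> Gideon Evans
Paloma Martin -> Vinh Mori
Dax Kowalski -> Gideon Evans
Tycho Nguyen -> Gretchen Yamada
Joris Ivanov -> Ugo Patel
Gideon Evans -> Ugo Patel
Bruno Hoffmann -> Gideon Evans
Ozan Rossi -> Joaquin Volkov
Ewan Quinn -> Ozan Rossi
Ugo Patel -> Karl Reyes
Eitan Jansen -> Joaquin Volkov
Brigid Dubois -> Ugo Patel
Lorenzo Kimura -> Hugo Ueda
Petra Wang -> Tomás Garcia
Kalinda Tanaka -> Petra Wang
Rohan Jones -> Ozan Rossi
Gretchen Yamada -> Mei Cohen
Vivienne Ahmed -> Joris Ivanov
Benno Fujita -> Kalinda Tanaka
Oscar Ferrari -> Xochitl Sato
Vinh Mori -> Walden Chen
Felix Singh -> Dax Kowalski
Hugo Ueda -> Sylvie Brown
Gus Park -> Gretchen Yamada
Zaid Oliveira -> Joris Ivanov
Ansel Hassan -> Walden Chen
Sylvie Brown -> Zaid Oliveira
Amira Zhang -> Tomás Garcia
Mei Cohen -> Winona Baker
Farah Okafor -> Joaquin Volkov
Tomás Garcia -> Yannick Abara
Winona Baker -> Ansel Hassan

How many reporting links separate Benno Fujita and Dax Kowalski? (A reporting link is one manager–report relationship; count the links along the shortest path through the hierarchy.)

Benno Fujita is 5 levels below Karl Reyes, and Dax Kowalski is 3 levels below Karl Reyes (their lowest common manager). The shortest path runs up from Benno Fujita to Karl Reyes and back down to Dax Kowalski: 5 + 3 = 8 links.

8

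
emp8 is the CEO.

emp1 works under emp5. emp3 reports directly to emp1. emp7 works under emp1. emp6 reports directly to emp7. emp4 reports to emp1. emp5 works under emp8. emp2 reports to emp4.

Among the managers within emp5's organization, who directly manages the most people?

emp1

Direct-report counts within emp5's organization: emp5 has 1; emp1 has 3; emp4 has 1; emp7 has 1. The largest is 3, held by emp1.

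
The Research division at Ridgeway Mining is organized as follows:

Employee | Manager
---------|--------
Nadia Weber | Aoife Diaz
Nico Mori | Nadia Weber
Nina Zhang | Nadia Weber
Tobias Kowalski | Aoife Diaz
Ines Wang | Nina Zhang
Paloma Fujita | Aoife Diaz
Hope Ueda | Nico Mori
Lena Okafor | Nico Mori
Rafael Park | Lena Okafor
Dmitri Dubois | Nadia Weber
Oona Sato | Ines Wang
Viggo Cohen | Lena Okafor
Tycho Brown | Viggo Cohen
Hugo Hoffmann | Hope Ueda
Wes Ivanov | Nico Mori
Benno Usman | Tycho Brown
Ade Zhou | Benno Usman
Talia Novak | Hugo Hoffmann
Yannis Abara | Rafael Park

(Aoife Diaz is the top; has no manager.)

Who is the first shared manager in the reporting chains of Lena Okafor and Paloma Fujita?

Aoife Diaz

Lena Okafor's chain of managers is Nico Mori, Nadia Weber, Aoife Diaz. Paloma Fujita's chain of managers is Aoife Diaz. The first manager that appears in both chains is Aoife Diaz.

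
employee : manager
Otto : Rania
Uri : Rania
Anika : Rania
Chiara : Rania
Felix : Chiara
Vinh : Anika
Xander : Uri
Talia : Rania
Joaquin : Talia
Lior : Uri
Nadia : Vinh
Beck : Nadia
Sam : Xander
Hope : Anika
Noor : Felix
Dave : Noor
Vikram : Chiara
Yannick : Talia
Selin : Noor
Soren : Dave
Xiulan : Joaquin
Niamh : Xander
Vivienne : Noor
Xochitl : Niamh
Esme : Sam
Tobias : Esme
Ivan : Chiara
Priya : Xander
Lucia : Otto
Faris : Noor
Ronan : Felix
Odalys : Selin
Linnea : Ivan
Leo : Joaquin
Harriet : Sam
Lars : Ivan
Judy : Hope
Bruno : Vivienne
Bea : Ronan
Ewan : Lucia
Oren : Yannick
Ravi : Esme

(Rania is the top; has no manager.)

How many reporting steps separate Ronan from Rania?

3

Chain from Ronan up to Rania: Ronan → Felix → Chiara → Rania. That is 3 steps up, so Ronan is 3 levels below Rania.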